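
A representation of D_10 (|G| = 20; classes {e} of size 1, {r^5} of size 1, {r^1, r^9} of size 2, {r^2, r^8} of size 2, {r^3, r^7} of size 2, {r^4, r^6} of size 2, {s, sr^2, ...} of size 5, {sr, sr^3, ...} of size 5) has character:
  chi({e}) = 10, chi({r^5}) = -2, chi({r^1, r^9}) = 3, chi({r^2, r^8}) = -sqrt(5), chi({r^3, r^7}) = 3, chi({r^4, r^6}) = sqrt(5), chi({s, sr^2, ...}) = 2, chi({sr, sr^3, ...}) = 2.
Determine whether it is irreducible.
Not irreducible (reducible): <chi, chi> = 10 > 1.

Reasoning: <chi, chi> = (1/|G|) sum_C |C| * |chi(C)|^2 = (1/20)[1*|10|^2 + 1*|-2|^2 + 2*|3|^2 + 2*|-sqrt(5)|^2 + 2*|3|^2 + 2*|sqrt(5)|^2 + 5*|2|^2 + 5*|2|^2]
  = (1/20)[(100) + (4) + (18) + (10) + (18) + (10) + (20) + (20)] = 200/20 = 10.
A character is irreducible iff <chi, chi> = 1, so this representation is reducible.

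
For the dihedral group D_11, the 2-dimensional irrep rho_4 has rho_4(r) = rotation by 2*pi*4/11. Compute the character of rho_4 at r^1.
chi_{rho_4}(r^1) = 2*cos(2*pi*4*1/11) = -2*cos(3*pi/11)

Reasoning: rho_4(r^1) is rotation by angle 2*pi*4*1/11, whose trace is 2*cos(2*pi*4*1/11) = -2*cos(3*pi/11).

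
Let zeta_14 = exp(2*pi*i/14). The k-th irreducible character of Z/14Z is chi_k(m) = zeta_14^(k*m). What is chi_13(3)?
chi_13(3) = zeta_14^39 = exp(-3*I*pi/7)

Reasoning: chi_13(3) = zeta_14^(13*3) = zeta_14^39. Since zeta_14^14 = 1, this equals zeta_14^11 = exp(2*pi*i*11/14) = exp(-3*I*pi/7).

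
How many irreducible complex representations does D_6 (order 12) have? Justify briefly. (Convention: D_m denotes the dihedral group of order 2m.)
6

Reasoning: The number of irreducible complex representations of a finite group equals its number of conjugacy classes. D_6 has 6 conjugacy classes (n/2 + 3 for n even), so D_6 (order 12) has exactly 6 irreducible complex representations.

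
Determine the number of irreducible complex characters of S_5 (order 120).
7

Proof sketch: The number of irreducible complex representations of a finite group equals its number of conjugacy classes. Conjugacy classes in S_5 correspond to cycle types, i.e. partitions of 5; there are p(5) = 7 of them, so S_5 (order 120) has exactly 7 irreducible complex representations.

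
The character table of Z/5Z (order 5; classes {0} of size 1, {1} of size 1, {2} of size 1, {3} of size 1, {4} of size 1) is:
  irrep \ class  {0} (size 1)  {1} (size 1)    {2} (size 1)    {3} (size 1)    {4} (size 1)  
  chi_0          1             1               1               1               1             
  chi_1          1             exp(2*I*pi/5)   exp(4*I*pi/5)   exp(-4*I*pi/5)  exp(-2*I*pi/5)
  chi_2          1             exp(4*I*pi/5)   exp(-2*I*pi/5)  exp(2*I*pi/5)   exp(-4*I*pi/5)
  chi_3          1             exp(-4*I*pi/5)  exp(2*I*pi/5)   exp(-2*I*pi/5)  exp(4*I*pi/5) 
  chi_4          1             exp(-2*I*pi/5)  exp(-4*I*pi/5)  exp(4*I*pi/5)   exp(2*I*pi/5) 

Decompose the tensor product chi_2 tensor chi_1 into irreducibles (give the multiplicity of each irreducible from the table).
chi_2 tensor chi_1 = chi_3 (all other irreducibles have multiplicity 0).

Argument: The character of a tensor product is the pointwise product (chi_2 * chi_1)(C) = chi_2(C) * chi_1(C):
  {0}: (1)*(1), {1}: (exp(4*I*pi/5))*(exp(2*I*pi/5)), {2}: (exp(-2*I*pi/5))*(exp(4*I*pi/5)), {3}: (exp(2*I*pi/5))*(exp(-4*I*pi/5)), {4}: (exp(-4*I*pi/5))*(exp(-2*I*pi/5))
so (chi_2 * chi_1) takes values
  {0} -> 1, {1} -> exp(-4*I*pi/5), {2} -> exp(2*I*pi/5), {3} -> exp(-2*I*pi/5), {4} -> exp(4*I*pi/5).
Now take the inner product of this character with each irreducible chi from the table, <chi_2*chi_1, chi> = (1/5) sum_C |C| (chi_2*chi_1)(C) conj(chi(C)):
  <chi_2*chi_1, chi_0> = (1/5)[1*(1)*conj(1) + 1*(exp(-4*I*pi/5))*conj(1) + 1*(exp(2*I*pi/5))*conj(1) + 1*(exp(-2*I*pi/5))*conj(1) + 1*(exp(4*I*pi/5))*conj(1)]
      = (1/5)[(1) + (exp(-4*I*pi/5)) + (exp(2*I*pi/5)) + (exp(-2*I*pi/5)) + (exp(4*I*pi/5))] = 0/5 = 0
  <chi_2*chi_1, chi_1> = (1/5)[1*(1)*conj(1) + 1*(exp(-4*I*pi/5))*conj(exp(2*I*pi/5)) + 1*(exp(2*I*pi/5))*conj(exp(4*I*pi/5)) + 1*(exp(-2*I*pi/5))*conj(exp(-4*I*pi/5)) + 1*(exp(4*I*pi/5))*conj(exp(-2*I*pi/5))]
      = (1/5)[(1) + (exp(4*I*pi/5)) + (exp(-2*I*pi/5)) + (exp(2*I*pi/5)) + (exp(-4*I*pi/5))] = 0/5 = 0
  <chi_2*chi_1, chi_2> = (1/5)[1*(1)*conj(1) + 1*(exp(-4*I*pi/5))*conj(exp(4*I*pi/5)) + 1*(exp(2*I*pi/5))*conj(exp(-2*I*pi/5)) + 1*(exp(-2*I*pi/5))*conj(exp(2*I*pi/5)) + 1*(exp(4*I*pi/5))*conj(exp(-4*I*pi/5))]
      = (1/5)[(1) + (exp(2*I*pi/5)) + (exp(4*I*pi/5)) + (exp(-4*I*pi/5)) + (exp(-2*I*pi/5))] = 0/5 = 0
  <chi_2*chi_1, chi_3> = (1/5)[1*(1)*conj(1) + 1*(exp(-4*I*pi/5))*conj(exp(-4*I*pi/5)) + 1*(exp(2*I*pi/5))*conj(exp(2*I*pi/5)) + 1*(exp(-2*I*pi/5))*conj(exp(-2*I*pi/5)) + 1*(exp(4*I*pi/5))*conj(exp(4*I*pi/5))]
      = (1/5)[(1) + (1) + (1) + (1) + (1)] = 5/5 = 1
  <chi_2*chi_1, chi_4> = (1/5)[1*(1)*conj(1) + 1*(exp(-4*I*pi/5))*conj(exp(-2*I*pi/5)) + 1*(exp(2*I*pi/5))*conj(exp(-4*I*pi/5)) + 1*(exp(-2*I*pi/5))*conj(exp(4*I*pi/5)) + 1*(exp(4*I*pi/5))*conj(exp(2*I*pi/5))]
      = (1/5)[(1) + (exp(-2*I*pi/5)) + (exp(-4*I*pi/5)) + (exp(4*I*pi/5)) + (exp(2*I*pi/5))] = 0/5 = 0
(Exp terms are combined using exp(i*s)*conj(exp(i*t)) = exp(i*(s-t)), and sums of them are collapsed using the identity that for every m > 1 the m distinct m-th roots of unity sum to 0, e.g. 1 + exp(2*I*pi/3) + exp(-2*I*pi/3) = 0.)
Hence the multiplicities are chi_3: 1. Dimension check: dim(chi_2)*dim(chi_1) = 1*1 = 1 and sum (mult * dim) = 1*1 = 1.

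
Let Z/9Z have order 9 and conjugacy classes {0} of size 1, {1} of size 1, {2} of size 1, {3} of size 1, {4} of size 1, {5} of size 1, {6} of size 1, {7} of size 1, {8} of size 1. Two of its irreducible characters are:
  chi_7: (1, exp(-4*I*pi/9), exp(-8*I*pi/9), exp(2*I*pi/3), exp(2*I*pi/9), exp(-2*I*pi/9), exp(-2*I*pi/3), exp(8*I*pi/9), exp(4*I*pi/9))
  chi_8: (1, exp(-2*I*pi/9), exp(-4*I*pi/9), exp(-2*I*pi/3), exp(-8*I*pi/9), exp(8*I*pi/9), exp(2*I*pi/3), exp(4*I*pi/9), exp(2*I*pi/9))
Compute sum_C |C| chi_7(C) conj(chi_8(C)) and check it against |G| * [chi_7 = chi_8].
Sum = 0; so <chi_7, chi_8> = 0 (distinct irreducibles are orthogonal).

Why: Compute term by term over conjugacy classes (|C| * chi_7(C) * conj(chi_8(C))):
  1*(1)*conj(1) + 1*(exp(-4*I*pi/9))*conj(exp(-2*I*pi/9)) + 1*(exp(-8*I*pi/9))*conj(exp(-4*I*pi/9)) + 1*(exp(2*I*pi/3))*conj(exp(-2*I*pi/3)) + 1*(exp(2*I*pi/9))*conj(exp(-8*I*pi/9)) + 1*(exp(-2*I*pi/9))*conj(exp(8*I*pi/9)) + 1*(exp(-2*I*pi/3))*conj(exp(2*I*pi/3)) + 1*(exp(8*I*pi/9))*conj(exp(4*I*pi/9)) + 1*(exp(4*I*pi/9))*conj(exp(2*I*pi/9))
  = (1) + (exp(-2*I*pi/9)) + (exp(-4*I*pi/9)) + (exp(-2*I*pi/3)) + (exp(-8*I*pi/9)) + (exp(8*I*pi/9)) + (exp(2*I*pi/3)) + (exp(4*I*pi/9)) + (exp(2*I*pi/9))
  = 0.
(Exp terms are combined using exp(i*s)*conj(exp(i*t)) = exp(i*(s-t)), and sums of them are collapsed using the identity that for every m > 1 the m distinct m-th roots of unity sum to 0, e.g. 1 + exp(2*I*pi/3) + exp(-2*I*pi/3) = 0.)
Dividing by |G| = 9 gives 0/9 = 0, matching the row-orthogonality relation <chi_7, chi_8> = [chi_7 = chi_8].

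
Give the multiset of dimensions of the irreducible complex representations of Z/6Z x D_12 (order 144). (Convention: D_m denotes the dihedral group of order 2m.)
Dimensions: 1, 1, 1, 1, 1, 1, 1, 1, 1, 1, 1, 1, 1, 1, 1, 1, 1, 1, 1, 1, 1, 1, 1, 1, 2, 2, 2, 2, 2, 2, 2, 2, 2, 2, 2, 2, 2, 2, 2, 2, 2, 2, 2, 2, 2, 2, 2, 2, 2, 2, 2, 2, 2, 2

Proof sketch: There are 54 irreducibles (= number of conjugacy classes). Their dimensions d_i satisfy sum d_i^2 = |G| = 144: 1 + 1 + 1 + 1 + 1 + 1 + 1 + 1 + 1 + 1 + 1 + 1 + 1 + 1 + 1 + 1 + 1 + 1 + 1 + 1 + 1 + 1 + 1 + 1 + 4 + 4 + 4 + 4 + 4 + 4 + 4 + 4 + 4 + 4 + 4 + 4 + 4 + 4 + 4 + 4 + 4 + 4 + 4 + 4 + 4 + 4 + 4 + 4 + 4 + 4 + 4 + 4 + 4 + 4 = 144. (For the product with Z/6Z: each of the 6 1-dim characters of Z/6Z tensors with each irrep of D_12, giving 6 copies of each D_12-dimension.)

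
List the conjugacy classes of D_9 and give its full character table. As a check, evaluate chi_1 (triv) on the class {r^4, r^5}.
Conjugacy classes: {e} of size 1, {r^1, r^8} of size 2, {r^2, r^7} of size 2, {r^3, r^6} of size 2, {r^4, r^5} of size 2, {s, sr, ..., sr^8} of size 9.
Character table:
  irrep \ class              {e} (size 1)  {r^1, r^8} (size 2)  {r^2, r^7} (size 2)  {r^3, r^6} (size 2)  {r^4, r^5} (size 2)  {s, sr, ..., sr^8} (size 9)
  chi_1 (triv)               1             1                    1                    1                    1                    1                          
  chi_2 (sign: r->1, s->-1)  1             1                    1                    1                    1                    -1                         
  chi_3 (2d, j=1)            2             2*cos(2*pi/9)        2*cos(4*pi/9)        -1                   -2*cos(pi/9)         0                          
  chi_4 (2d, j=2)            2             2*cos(4*pi/9)        -2*cos(pi/9)         -1                   2*cos(2*pi/9)        0                          
  chi_5 (2d, j=3)            2             -1                   -1                   2                    -1                   0                          
  chi_6 (2d, j=4)            2             -2*cos(pi/9)         2*cos(2*pi/9)        -1                   2*cos(4*pi/9)        0                          

Spot check: chi_1 (triv) on {r^4, r^5} = 1.

Details: D_9 has order 2*9 = 18 with 6 conjugacy classes, hence 6 irreducibles. Sum of squared dims 1 + 1 + 4 + 4 + 4 + 4 = 18 = |G|. Linear characters come from the abelianisation; the 2-dimensional irreps have character r^k -> 2*cos(2*pi*j*k/9), reflections -> 0.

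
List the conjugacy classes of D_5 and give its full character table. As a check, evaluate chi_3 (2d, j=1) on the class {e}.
Conjugacy classes: {e} of size 1, {r^1, r^4} of size 2, {r^2, r^3} of size 2, {s, sr, ..., sr^4} of size 5.
Character table:
  irrep \ class              {e} (size 1)  {r^1, r^4} (size 2)  {r^2, r^3} (size 2)  {s, sr, ..., sr^4} (size 5)
  chi_1 (triv)               1             1                    1                    1                          
  chi_2 (sign: r->1, s->-1)  1             1                    1                    -1                         
  chi_3 (2d, j=1)            2             -1/2 + sqrt(5)/2     -sqrt(5)/2 - 1/2     0                          
  chi_4 (2d, j=2)            2             -sqrt(5)/2 - 1/2     -1/2 + sqrt(5)/2     0                          

Spot check: chi_3 (2d, j=1) on {e} = 2.

Justification: D_5 has order 2*5 = 10 with 4 conjugacy classes, hence 4 irreducibles. Sum of squared dims 1 + 1 + 4 + 4 = 10 = |G|. Linear characters come from the abelianisation; the 2-dimensional irreps have character r^k -> 2*cos(2*pi*j*k/5), reflections -> 0.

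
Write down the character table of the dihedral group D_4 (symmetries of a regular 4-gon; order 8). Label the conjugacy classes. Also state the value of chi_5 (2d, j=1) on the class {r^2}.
Conjugacy classes: {e} of size 1, {r^2} of size 1, {r^1, r^3} of size 2, {s, sr^2, ...} of size 2, {sr, sr^3, ...} of size 2.
Character table:
  irrep \ class              {e} (size 1)  {r^2} (size 1)  {r^1, r^3} (size 2)  {s, sr^2, ...} (size 2)  {sr, sr^3, ...} (size 2)
  chi_1 (triv)               1             1               1                    1                        1                       
  chi_2 (sign: r->1, s->-1)  1             1               1                    -1                       -1                      
  chi_3 (r->-1, s->1)        1             1               -1                   1                        -1                      
  chi_4 (r->-1, s->-1)       1             1               -1                   -1                       1                       
  chi_5 (2d, j=1)            2             -2              0                    0                        0                       

Spot check: chi_5 (2d, j=1) on {r^2} = -2.

Working: D_4 has order 2*4 = 8 with 5 conjugacy classes, hence 5 irreducibles. Sum of squared dims 1 + 1 + 1 + 1 + 4 = 8 = |G|. Linear characters come from the abelianisation; the 2-dimensional irreps have character r^k -> 2*cos(2*pi*j*k/4), reflections -> 0.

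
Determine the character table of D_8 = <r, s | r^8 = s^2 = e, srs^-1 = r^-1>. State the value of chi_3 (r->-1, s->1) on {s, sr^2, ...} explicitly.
Conjugacy classes: {e} of size 1, {r^4} of size 1, {r^1, r^7} of size 2, {r^2, r^6} of size 2, {r^3, r^5} of size 2, {s, sr^2, ...} of size 4, {sr, sr^3, ...} of size 4.
Character table:
  irrep \ class              {e} (size 1)  {r^4} (size 1)  {r^1, r^7} (size 2)  {r^2, r^6} (size 2)  {r^3, r^5} (size 2)  {s, sr^2, ...} (size 4)  {sr, sr^3, ...} (size 4)
  chi_1 (triv)               1             1               1                    1                    1                    1                        1                       
  chi_2 (sign: r->1, s->-1)  1             1               1                    1                    1                    -1                       -1                      
  chi_3 (r->-1, s->1)        1             1               -1                   1                    -1                   1                        -1                      
  chi_4 (r->-1, s->-1)       1             1               -1                   1                    -1                   -1                       1                       
  chi_5 (2d, j=1)            2             -2              sqrt(2)              0                    -sqrt(2)             0                        0                       
  chi_6 (2d, j=2)            2             2               0                    -2                   0                    0                        0                       
  chi_7 (2d, j=3)            2             -2              -sqrt(2)             0                    sqrt(2)              0                        0                       

Spot check: chi_3 (r->-1, s->1) on {s, sr^2, ...} = 1.

Reasoning: D_8 has order 2*8 = 16 with 7 conjugacy classes, hence 7 irreducibles. Sum of squared dims 1 + 1 + 1 + 1 + 4 + 4 + 4 = 16 = |G|. Linear characters come from the abelianisation; the 2-dimensional irreps have character r^k -> 2*cos(2*pi*j*k/8), reflections -> 0.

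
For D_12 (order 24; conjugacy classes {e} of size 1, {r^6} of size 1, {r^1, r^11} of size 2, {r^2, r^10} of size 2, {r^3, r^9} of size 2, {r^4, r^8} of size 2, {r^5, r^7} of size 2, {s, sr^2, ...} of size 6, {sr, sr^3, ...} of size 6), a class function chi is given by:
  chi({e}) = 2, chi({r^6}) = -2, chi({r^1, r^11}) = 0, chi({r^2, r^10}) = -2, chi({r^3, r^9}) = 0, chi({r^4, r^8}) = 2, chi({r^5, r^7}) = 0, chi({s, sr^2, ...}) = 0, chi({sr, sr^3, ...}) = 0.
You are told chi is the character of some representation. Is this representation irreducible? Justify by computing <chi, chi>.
Irreducible: <chi, chi> = 1.

Explanation: <chi, chi> = (1/|G|) sum_C |C| * |chi(C)|^2 = (1/24)[1*|2|^2 + 1*|-2|^2 + 2*|0|^2 + 2*|-2|^2 + 2*|0|^2 + 2*|2|^2 + 2*|0|^2 + 6*|0|^2 + 6*|0|^2]
  = (1/24)[(4) + (4) + (0) + (8) + (0) + (8) + (0) + (0) + (0)] = 24/24 = 1.
A character is irreducible iff <chi, chi> = 1, so this representation is irreducible.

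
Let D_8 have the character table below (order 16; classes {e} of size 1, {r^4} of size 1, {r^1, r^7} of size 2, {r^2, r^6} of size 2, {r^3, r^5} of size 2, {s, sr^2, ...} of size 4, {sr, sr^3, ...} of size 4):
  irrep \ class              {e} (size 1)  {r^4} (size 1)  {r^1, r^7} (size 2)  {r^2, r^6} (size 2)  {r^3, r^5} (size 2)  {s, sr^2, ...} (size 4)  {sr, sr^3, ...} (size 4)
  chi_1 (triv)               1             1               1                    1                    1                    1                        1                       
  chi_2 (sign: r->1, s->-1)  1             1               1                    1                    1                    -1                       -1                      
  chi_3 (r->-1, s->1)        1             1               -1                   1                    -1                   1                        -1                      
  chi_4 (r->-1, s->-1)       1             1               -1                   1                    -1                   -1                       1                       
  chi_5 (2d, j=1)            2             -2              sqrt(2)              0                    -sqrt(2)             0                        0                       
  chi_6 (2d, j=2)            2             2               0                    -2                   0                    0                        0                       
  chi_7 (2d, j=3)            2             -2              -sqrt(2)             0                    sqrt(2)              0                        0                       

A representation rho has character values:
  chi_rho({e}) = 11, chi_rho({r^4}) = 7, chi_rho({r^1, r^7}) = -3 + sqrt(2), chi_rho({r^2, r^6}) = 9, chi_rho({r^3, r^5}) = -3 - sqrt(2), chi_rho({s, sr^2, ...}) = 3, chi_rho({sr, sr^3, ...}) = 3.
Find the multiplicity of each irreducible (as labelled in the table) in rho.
Multiplicities: chi_1: 3, chi_2: 0, chi_3: 3, chi_4: 3, chi_5: 1, chi_6: 0, chi_7: 0.

Justification: Use <chi_rho, chi> = (1/|G|) sum_C |C| * chi_rho(C) * conj(chi(C)) with |G| = 16 for each irreducible chi in the table:
  <chi_rho, chi_1> = (1/16)[1*(11)*conj(1) + 1*(7)*conj(1) + 2*(-3 + sqrt(2))*conj(1) + 2*(9)*conj(1) + 2*(-3 - sqrt(2))*conj(1) + 4*(3)*conj(1) + 4*(3)*conj(1)]
      = (1/16)[(11) + (7) + (-6 + 2*sqrt(2)) + (18) + (-6 - 2*sqrt(2)) + (12) + (12)] = 48/16 = 3
  <chi_rho, chi_2> = (1/16)[1*(11)*conj(1) + 1*(7)*conj(1) + 2*(-3 + sqrt(2))*conj(1) + 2*(9)*conj(1) + 2*(-3 - sqrt(2))*conj(1) + 4*(3)*conj(-1) + 4*(3)*conj(-1)]
      = (1/16)[(11) + (7) + (-6 + 2*sqrt(2)) + (18) + (-6 - 2*sqrt(2)) + (-12) + (-12)] = 0/16 = 0
  <chi_rho, chi_3> = (1/16)[1*(11)*conj(1) + 1*(7)*conj(1) + 2*(-3 + sqrt(2))*conj(-1) + 2*(9)*conj(1) + 2*(-3 - sqrt(2))*conj(-1) + 4*(3)*conj(1) + 4*(3)*conj(-1)]
      = (1/16)[(11) + (7) + (6 - 2*sqrt(2)) + (18) + (2*sqrt(2) + 6) + (12) + (-12)] = 48/16 = 3
  <chi_rho, chi_4> = (1/16)[1*(11)*conj(1) + 1*(7)*conj(1) + 2*(-3 + sqrt(2))*conj(-1) + 2*(9)*conj(1) + 2*(-3 - sqrt(2))*conj(-1) + 4*(3)*conj(-1) + 4*(3)*conj(1)]
      = (1/16)[(11) + (7) + (6 - 2*sqrt(2)) + (18) + (2*sqrt(2) + 6) + (-12) + (12)] = 48/16 = 3
  <chi_rho, chi_5> = (1/16)[1*(11)*conj(2) + 1*(7)*conj(-2) + 2*(-3 + sqrt(2))*conj(sqrt(2)) + 2*(9)*conj(0) + 2*(-3 - sqrt(2))*conj(-sqrt(2)) + 4*(3)*conj(0) + 4*(3)*conj(0)]
      = (1/16)[(22) + (-14) + (4 - 6*sqrt(2)) + (0) + (4 + 6*sqrt(2)) + (0) + (0)] = 16/16 = 1
  <chi_rho, chi_6> = (1/16)[1*(11)*conj(2) + 1*(7)*conj(2) + 2*(-3 + sqrt(2))*conj(0) + 2*(9)*conj(-2) + 2*(-3 - sqrt(2))*conj(0) + 4*(3)*conj(0) + 4*(3)*conj(0)]
      = (1/16)[(22) + (14) + (0) + (-36) + (0) + (0) + (0)] = 0/16 = 0
  <chi_rho, chi_7> = (1/16)[1*(11)*conj(2) + 1*(7)*conj(-2) + 2*(-3 + sqrt(2))*conj(-sqrt(2)) + 2*(9)*conj(0) + 2*(-3 - sqrt(2))*conj(sqrt(2)) + 4*(3)*conj(0) + 4*(3)*conj(0)]
      = (1/16)[(22) + (-14) + (-4 + 6*sqrt(2)) + (0) + (-6*sqrt(2) - 4) + (0) + (0)] = 0/16 = 0
Dimension check: dim(rho) = sum (mult * dim) = 3*1 + 0*1 + 3*1 + 3*1 + 1*2 + 0*2 + 0*2 = 11 = chi_rho(e) = 11.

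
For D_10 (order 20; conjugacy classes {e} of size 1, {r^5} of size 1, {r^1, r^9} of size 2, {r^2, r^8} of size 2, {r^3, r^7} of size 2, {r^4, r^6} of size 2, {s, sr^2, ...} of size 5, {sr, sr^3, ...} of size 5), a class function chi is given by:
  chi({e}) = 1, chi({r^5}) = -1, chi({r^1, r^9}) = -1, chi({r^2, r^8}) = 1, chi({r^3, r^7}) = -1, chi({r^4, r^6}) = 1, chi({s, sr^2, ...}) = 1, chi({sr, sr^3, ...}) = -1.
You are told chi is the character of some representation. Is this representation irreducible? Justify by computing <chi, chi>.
Irreducible: <chi, chi> = 1.

Explanation: <chi, chi> = (1/|G|) sum_C |C| * |chi(C)|^2 = (1/20)[1*|1|^2 + 1*|-1|^2 + 2*|-1|^2 + 2*|1|^2 + 2*|-1|^2 + 2*|1|^2 + 5*|1|^2 + 5*|-1|^2]
  = (1/20)[(1) + (1) + (2) + (2) + (2) + (2) + (5) + (5)] = 20/20 = 1.
A character is irreducible iff <chi, chi> = 1, so this representation is irreducible.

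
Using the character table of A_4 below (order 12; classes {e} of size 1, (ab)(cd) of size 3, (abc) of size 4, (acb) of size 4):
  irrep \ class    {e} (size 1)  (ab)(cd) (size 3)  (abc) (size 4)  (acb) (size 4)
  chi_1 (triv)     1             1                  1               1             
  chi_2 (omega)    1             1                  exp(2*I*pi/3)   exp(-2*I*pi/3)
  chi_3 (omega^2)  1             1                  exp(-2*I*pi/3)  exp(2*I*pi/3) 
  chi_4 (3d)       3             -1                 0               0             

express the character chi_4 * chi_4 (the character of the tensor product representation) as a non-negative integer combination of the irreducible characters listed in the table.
chi_4 tensor chi_4 = chi_1 + chi_2 + chi_3 + 2*chi_4 (all other irreducibles have multiplicity 0).

Explanation: The character of a tensor product is the pointwise product (chi_4 * chi_4)(C) = chi_4(C) * chi_4(C):
  {e}: (3)*(3), (ab)(cd): (-1)*(-1), (abc): (0)*(0), (acb): (0)*(0)
so (chi_4 * chi_4) takes values
  {e} -> 9, (ab)(cd) -> 1, (abc) -> 0, (acb) -> 0.
Now take the inner product of this character with each irreducible chi from the table, <chi_4*chi_4, chi> = (1/12) sum_C |C| (chi_4*chi_4)(C) conj(chi(C)):
  <chi_4*chi_4, chi_1> = (1/12)[1*(9)*conj(1) + 3*(1)*conj(1) + 4*(0)*conj(1) + 4*(0)*conj(1)]
      = (1/12)[(9) + (3) + (0) + (0)] = 12/12 = 1
  <chi_4*chi_4, chi_2> = (1/12)[1*(9)*conj(1) + 3*(1)*conj(1) + 4*(0)*conj(exp(2*I*pi/3)) + 4*(0)*conj(exp(-2*I*pi/3))]
      = (1/12)[(9) + (3) + (0) + (0)] = 12/12 = 1
  <chi_4*chi_4, chi_3> = (1/12)[1*(9)*conj(1) + 3*(1)*conj(1) + 4*(0)*conj(exp(-2*I*pi/3)) + 4*(0)*conj(exp(2*I*pi/3))]
      = (1/12)[(9) + (3) + (0) + (0)] = 12/12 = 1
  <chi_4*chi_4, chi_4> = (1/12)[1*(9)*conj(3) + 3*(1)*conj(-1) + 4*(0)*conj(0) + 4*(0)*conj(0)]
      = (1/12)[(27) + (-3) + (0) + (0)] = 24/12 = 2
(Exp terms are combined using exp(i*s)*conj(exp(i*t)) = exp(i*(s-t)), and sums of them are collapsed using the identity that for every m > 1 the m distinct m-th roots of unity sum to 0, e.g. 1 + exp(2*I*pi/3) + exp(-2*I*pi/3) = 0.)
Hence the multiplicities are chi_1: 1, chi_2: 1, chi_3: 1, chi_4: 2. Dimension check: dim(chi_4)*dim(chi_4) = 3*3 = 9 and sum (mult * dim) = 1*1 + 1*1 + 1*1 + 2*3 = 9.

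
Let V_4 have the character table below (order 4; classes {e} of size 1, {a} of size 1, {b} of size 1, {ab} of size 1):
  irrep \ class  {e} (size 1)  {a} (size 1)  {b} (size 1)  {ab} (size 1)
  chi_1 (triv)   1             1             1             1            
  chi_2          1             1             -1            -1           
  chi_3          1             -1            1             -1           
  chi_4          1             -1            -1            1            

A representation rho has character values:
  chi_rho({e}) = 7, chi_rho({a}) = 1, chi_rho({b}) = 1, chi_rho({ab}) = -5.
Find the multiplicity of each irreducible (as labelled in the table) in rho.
Multiplicities: chi_1: 1, chi_2: 3, chi_3: 3, chi_4: 0.

Details: Use <chi_rho, chi> = (1/|G|) sum_C |C| * chi_rho(C) * conj(chi(C)) with |G| = 4 for each irreducible chi in the table:
  <chi_rho, chi_1> = (1/4)[1*(7)*conj(1) + 1*(1)*conj(1) + 1*(1)*conj(1) + 1*(-5)*conj(1)]
      = (1/4)[(7) + (1) + (1) + (-5)] = 4/4 = 1
  <chi_rho, chi_2> = (1/4)[1*(7)*conj(1) + 1*(1)*conj(1) + 1*(1)*conj(-1) + 1*(-5)*conj(-1)]
      = (1/4)[(7) + (1) + (-1) + (5)] = 12/4 = 3
  <chi_rho, chi_3> = (1/4)[1*(7)*conj(1) + 1*(1)*conj(-1) + 1*(1)*conj(1) + 1*(-5)*conj(-1)]
      = (1/4)[(7) + (-1) + (1) + (5)] = 12/4 = 3
  <chi_rho, chi_4> = (1/4)[1*(7)*conj(1) + 1*(1)*conj(-1) + 1*(1)*conj(-1) + 1*(-5)*conj(1)]
      = (1/4)[(7) + (-1) + (-1) + (-5)] = 0/4 = 0
Dimension check: dim(rho) = sum (mult * dim) = 1*1 + 3*1 + 3*1 + 0*1 = 7 = chi_rho(e) = 7.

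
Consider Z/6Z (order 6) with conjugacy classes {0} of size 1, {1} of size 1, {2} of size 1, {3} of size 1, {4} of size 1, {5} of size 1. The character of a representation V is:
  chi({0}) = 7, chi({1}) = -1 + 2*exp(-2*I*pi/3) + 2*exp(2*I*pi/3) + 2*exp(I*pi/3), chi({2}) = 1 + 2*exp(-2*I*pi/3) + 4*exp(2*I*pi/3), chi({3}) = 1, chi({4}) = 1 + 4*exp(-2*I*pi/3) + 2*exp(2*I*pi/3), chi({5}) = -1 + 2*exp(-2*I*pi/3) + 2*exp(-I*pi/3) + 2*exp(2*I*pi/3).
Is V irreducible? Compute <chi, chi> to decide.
Not irreducible (reducible): <chi, chi> = 13 > 1.

Solution. <chi, chi> = (1/|G|) sum_C |C| * |chi(C)|^2 = (1/6)[1*|7|^2 + 1*|-1 + 2*exp(-2*I*pi/3) + 2*exp(2*I*pi/3) + 2*exp(I*pi/3)|^2 + 1*|1 + 2*exp(-2*I*pi/3) + 4*exp(2*I*pi/3)|^2 + 1*|1|^2 + 1*|1 + 4*exp(-2*I*pi/3) + 2*exp(2*I*pi/3)|^2 + 1*|-1 + 2*exp(-2*I*pi/3) + 2*exp(-I*pi/3) + 2*exp(2*I*pi/3)|^2]
  = (1/6)[(49) + (7) + (7) + (1) + (7) + (7)] = 78/6 = 13.
(Exp terms are combined using exp(i*s)*conj(exp(i*t)) = exp(i*(s-t)), and sums of them are collapsed using the identity that for every m > 1 the m distinct m-th roots of unity sum to 0, e.g. 1 + exp(2*I*pi/3) + exp(-2*I*pi/3) = 0.)
A character is irreducible iff <chi, chi> = 1, so this representation is reducible.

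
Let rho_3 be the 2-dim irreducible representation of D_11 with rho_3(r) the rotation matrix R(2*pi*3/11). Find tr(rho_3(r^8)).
chi_{rho_3}(r^8) = 2*cos(2*pi*3*8/11) = 2*cos(48*pi/11)

Solution. rho_3(r^8) is rotation by angle 2*pi*3*8/11, whose trace is 2*cos(2*pi*3*8/11) = 2*cos(48*pi/11).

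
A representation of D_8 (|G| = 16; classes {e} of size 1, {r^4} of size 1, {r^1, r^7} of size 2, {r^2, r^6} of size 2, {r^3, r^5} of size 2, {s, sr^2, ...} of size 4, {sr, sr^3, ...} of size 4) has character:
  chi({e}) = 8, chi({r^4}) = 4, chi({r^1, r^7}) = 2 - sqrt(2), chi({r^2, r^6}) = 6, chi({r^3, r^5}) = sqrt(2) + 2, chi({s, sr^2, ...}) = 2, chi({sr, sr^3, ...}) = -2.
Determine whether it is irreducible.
Not irreducible (reducible): <chi, chi> = 13 > 1.

Details: <chi, chi> = (1/|G|) sum_C |C| * |chi(C)|^2 = (1/16)[1*|8|^2 + 1*|4|^2 + 2*|2 - sqrt(2)|^2 + 2*|6|^2 + 2*|sqrt(2) + 2|^2 + 4*|2|^2 + 4*|-2|^2]
  = (1/16)[(64) + (16) + (12 - 8*sqrt(2)) + (72) + (8*sqrt(2) + 12) + (16) + (16)] = 208/16 = 13.
A character is irreducible iff <chi, chi> = 1, so this representation is reducible.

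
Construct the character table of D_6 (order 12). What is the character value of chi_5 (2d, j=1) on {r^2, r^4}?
Conjugacy classes: {e} of size 1, {r^3} of size 1, {r^1, r^5} of size 2, {r^2, r^4} of size 2, {s, sr^2, ...} of size 3, {sr, sr^3, ...} of size 3.
Character table:
  irrep \ class              {e} (size 1)  {r^3} (size 1)  {r^1, r^5} (size 2)  {r^2, r^4} (size 2)  {s, sr^2, ...} (size 3)  {sr, sr^3, ...} (size 3)
  chi_1 (triv)               1             1               1                    1                    1                        1                       
  chi_2 (sign: r->1, s->-1)  1             1               1                    1                    -1                       -1                      
  chi_3 (r->-1, s->1)        1             -1              -1                   1                    1                        -1                      
  chi_4 (r->-1, s->-1)       1             -1              -1                   1                    -1                       1                       
  chi_5 (2d, j=1)            2             -2              1                    -1                   0                        0                       
  chi_6 (2d, j=2)            2             2               -1                   -1                   0                        0                       

Spot check: chi_5 (2d, j=1) on {r^2, r^4} = -1.

Explanation: D_6 has order 2*6 = 12 with 6 conjugacy classes, hence 6 irreducibles. Sum of squared dims 1 + 1 + 1 + 1 + 4 + 4 = 12 = |G|. Linear characters come from the abelianisation; the 2-dimensional irreps have character r^k -> 2*cos(2*pi*j*k/6), reflections -> 0.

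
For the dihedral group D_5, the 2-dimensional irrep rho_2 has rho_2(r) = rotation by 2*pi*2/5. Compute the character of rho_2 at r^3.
chi_{rho_2}(r^3) = 2*cos(2*pi*2*3/5) = -1/2 + sqrt(5)/2

Details: rho_2(r^3) is rotation by angle 2*pi*2*3/5, whose trace is 2*cos(2*pi*2*3/5) = -1/2 + sqrt(5)/2.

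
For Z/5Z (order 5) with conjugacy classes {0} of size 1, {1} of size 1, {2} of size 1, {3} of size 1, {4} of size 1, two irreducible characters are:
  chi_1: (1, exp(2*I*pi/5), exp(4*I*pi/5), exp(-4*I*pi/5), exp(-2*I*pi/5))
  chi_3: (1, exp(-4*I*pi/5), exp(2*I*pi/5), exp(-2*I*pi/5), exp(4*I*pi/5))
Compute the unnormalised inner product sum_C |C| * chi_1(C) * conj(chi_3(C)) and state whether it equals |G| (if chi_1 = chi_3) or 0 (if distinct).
Sum = 0; so <chi_1, chi_3> = 0 (distinct irreducibles are orthogonal).

Working: Compute term by term over conjugacy classes (|C| * chi_1(C) * conj(chi_3(C))):
  1*(1)*conj(1) + 1*(exp(2*I*pi/5))*conj(exp(-4*I*pi/5)) + 1*(exp(4*I*pi/5))*conj(exp(2*I*pi/5)) + 1*(exp(-4*I*pi/5))*conj(exp(-2*I*pi/5)) + 1*(exp(-2*I*pi/5))*conj(exp(4*I*pi/5))
  = (1) + (exp(-4*I*pi/5)) + (exp(2*I*pi/5)) + (exp(-2*I*pi/5)) + (exp(4*I*pi/5))
  = 0.
(Exp terms are combined using exp(i*s)*conj(exp(i*t)) = exp(i*(s-t)), and sums of them are collapsed using the identity that for every m > 1 the m distinct m-th roots of unity sum to 0, e.g. 1 + exp(2*I*pi/3) + exp(-2*I*pi/3) = 0.)
Dividing by |G| = 5 gives 0/5 = 0, matching the row-orthogonality relation <chi_1, chi_3> = [chi_1 = chi_3].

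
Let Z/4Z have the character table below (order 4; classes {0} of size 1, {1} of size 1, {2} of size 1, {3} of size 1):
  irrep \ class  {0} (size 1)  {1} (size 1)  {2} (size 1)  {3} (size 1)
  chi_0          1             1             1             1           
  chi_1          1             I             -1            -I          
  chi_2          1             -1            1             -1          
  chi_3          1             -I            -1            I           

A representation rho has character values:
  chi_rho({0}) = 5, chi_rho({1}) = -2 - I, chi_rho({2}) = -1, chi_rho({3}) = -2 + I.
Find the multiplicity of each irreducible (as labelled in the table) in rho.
Multiplicities: chi_0: 0, chi_1: 1, chi_2: 2, chi_3: 2.

Proof sketch: Use <chi_rho, chi> = (1/|G|) sum_C |C| * chi_rho(C) * conj(chi(C)) with |G| = 4 for each irreducible chi in the table:
  <chi_rho, chi_0> = (1/4)[1*(5)*conj(1) + 1*(-2 - I)*conj(1) + 1*(-1)*conj(1) + 1*(-2 + I)*conj(1)]
      = (1/4)[(5) + (-2 - I) + (-1) + (-2 + I)] = 0/4 = 0
  <chi_rho, chi_1> = (1/4)[1*(5)*conj(1) + 1*(-2 - I)*conj(I) + 1*(-1)*conj(-1) + 1*(-2 + I)*conj(-I)]
      = (1/4)[(5) + (-1 + 2*I) + (1) + (-1 - 2*I)] = 4/4 = 1
  <chi_rho, chi_2> = (1/4)[1*(5)*conj(1) + 1*(-2 - I)*conj(-1) + 1*(-1)*conj(1) + 1*(-2 + I)*conj(-1)]
      = (1/4)[(5) + (2 + I) + (-1) + (2 - I)] = 8/4 = 2
  <chi_rho, chi_3> = (1/4)[1*(5)*conj(1) + 1*(-2 - I)*conj(-I) + 1*(-1)*conj(-1) + 1*(-2 + I)*conj(I)]
      = (1/4)[(5) + (1 - 2*I) + (1) + (1 + 2*I)] = 8/4 = 2
(Exp terms are combined using exp(i*s)*conj(exp(i*t)) = exp(i*(s-t)), and sums of them are collapsed using the identity that for every m > 1 the m distinct m-th roots of unity sum to 0, e.g. 1 + exp(2*I*pi/3) + exp(-2*I*pi/3) = 0.)
Dimension check: dim(rho) = sum (mult * dim) = 0*1 + 1*1 + 2*1 + 2*1 = 5 = chi_rho(e) = 5.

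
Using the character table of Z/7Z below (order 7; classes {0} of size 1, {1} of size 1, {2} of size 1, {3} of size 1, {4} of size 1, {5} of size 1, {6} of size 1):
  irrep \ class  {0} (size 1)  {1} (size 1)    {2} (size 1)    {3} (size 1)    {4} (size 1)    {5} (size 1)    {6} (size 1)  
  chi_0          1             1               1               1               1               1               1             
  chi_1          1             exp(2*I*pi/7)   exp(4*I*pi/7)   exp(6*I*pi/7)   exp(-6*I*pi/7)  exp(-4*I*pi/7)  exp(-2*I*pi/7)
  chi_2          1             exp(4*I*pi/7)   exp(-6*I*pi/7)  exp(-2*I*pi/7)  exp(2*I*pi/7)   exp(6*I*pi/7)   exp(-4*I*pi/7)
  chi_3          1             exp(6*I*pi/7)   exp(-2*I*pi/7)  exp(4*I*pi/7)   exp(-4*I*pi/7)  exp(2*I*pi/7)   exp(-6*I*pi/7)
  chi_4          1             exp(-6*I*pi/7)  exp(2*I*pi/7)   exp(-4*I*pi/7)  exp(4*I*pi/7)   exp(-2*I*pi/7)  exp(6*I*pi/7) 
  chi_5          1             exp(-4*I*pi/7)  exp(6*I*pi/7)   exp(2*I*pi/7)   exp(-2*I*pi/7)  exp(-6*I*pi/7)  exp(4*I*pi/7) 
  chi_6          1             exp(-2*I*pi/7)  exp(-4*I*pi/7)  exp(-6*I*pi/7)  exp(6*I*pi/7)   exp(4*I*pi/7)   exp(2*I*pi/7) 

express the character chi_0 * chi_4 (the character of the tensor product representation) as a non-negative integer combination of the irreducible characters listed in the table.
chi_0 tensor chi_4 = chi_4 (all other irreducibles have multiplicity 0).

Working: The character of a tensor product is the pointwise product (chi_0 * chi_4)(C) = chi_0(C) * chi_4(C):
  {0}: (1)*(1), {1}: (1)*(exp(-6*I*pi/7)), {2}: (1)*(exp(2*I*pi/7)), {3}: (1)*(exp(-4*I*pi/7)), {4}: (1)*(exp(4*I*pi/7)), {5}: (1)*(exp(-2*I*pi/7)), {6}: (1)*(exp(6*I*pi/7))
so (chi_0 * chi_4) takes values
  {0} -> 1, {1} -> exp(-6*I*pi/7), {2} -> exp(2*I*pi/7), {3} -> exp(-4*I*pi/7), {4} -> exp(4*I*pi/7), {5} -> exp(-2*I*pi/7), {6} -> exp(6*I*pi/7).
Now take the inner product of this character with each irreducible chi from the table, <chi_0*chi_4, chi> = (1/7) sum_C |C| (chi_0*chi_4)(C) conj(chi(C)):
  <chi_0*chi_4, chi_0> = (1/7)[1*(1)*conj(1) + 1*(exp(-6*I*pi/7))*conj(1) + 1*(exp(2*I*pi/7))*conj(1) + 1*(exp(-4*I*pi/7))*conj(1) + 1*(exp(4*I*pi/7))*conj(1) + 1*(exp(-2*I*pi/7))*conj(1) + 1*(exp(6*I*pi/7))*conj(1)]
      = (1/7)[(1) + (exp(-6*I*pi/7)) + (exp(2*I*pi/7)) + (exp(-4*I*pi/7)) + (exp(4*I*pi/7)) + (exp(-2*I*pi/7)) + (exp(6*I*pi/7))] = 0/7 = 0
  <chi_0*chi_4, chi_1> = (1/7)[1*(1)*conj(1) + 1*(exp(-6*I*pi/7))*conj(exp(2*I*pi/7)) + 1*(exp(2*I*pi/7))*conj(exp(4*I*pi/7)) + 1*(exp(-4*I*pi/7))*conj(exp(6*I*pi/7)) + 1*(exp(4*I*pi/7))*conj(exp(-6*I*pi/7)) + 1*(exp(-2*I*pi/7))*conj(exp(-4*I*pi/7)) + 1*(exp(6*I*pi/7))*conj(exp(-2*I*pi/7))]
      = (1/7)[(1) + (exp(6*I*pi/7)) + (exp(-2*I*pi/7)) + (exp(4*I*pi/7)) + (exp(-4*I*pi/7)) + (exp(2*I*pi/7)) + (exp(-6*I*pi/7))] = 0/7 = 0
  <chi_0*chi_4, chi_2> = (1/7)[1*(1)*conj(1) + 1*(exp(-6*I*pi/7))*conj(exp(4*I*pi/7)) + 1*(exp(2*I*pi/7))*conj(exp(-6*I*pi/7)) + 1*(exp(-4*I*pi/7))*conj(exp(-2*I*pi/7)) + 1*(exp(4*I*pi/7))*conj(exp(2*I*pi/7)) + 1*(exp(-2*I*pi/7))*conj(exp(6*I*pi/7)) + 1*(exp(6*I*pi/7))*conj(exp(-4*I*pi/7))]
      = (1/7)[(1) + (exp(4*I*pi/7)) + (exp(-6*I*pi/7)) + (exp(-2*I*pi/7)) + (exp(2*I*pi/7)) + (exp(6*I*pi/7)) + (exp(-4*I*pi/7))] = 0/7 = 0
  <chi_0*chi_4, chi_3> = (1/7)[1*(1)*conj(1) + 1*(exp(-6*I*pi/7))*conj(exp(6*I*pi/7)) + 1*(exp(2*I*pi/7))*conj(exp(-2*I*pi/7)) + 1*(exp(-4*I*pi/7))*conj(exp(4*I*pi/7)) + 1*(exp(4*I*pi/7))*conj(exp(-4*I*pi/7)) + 1*(exp(-2*I*pi/7))*conj(exp(2*I*pi/7)) + 1*(exp(6*I*pi/7))*conj(exp(-6*I*pi/7))]
      = (1/7)[(1) + (exp(2*I*pi/7)) + (exp(4*I*pi/7)) + (exp(6*I*pi/7)) + (exp(-6*I*pi/7)) + (exp(-4*I*pi/7)) + (exp(-2*I*pi/7))] = 0/7 = 0
  <chi_0*chi_4, chi_4> = (1/7)[1*(1)*conj(1) + 1*(exp(-6*I*pi/7))*conj(exp(-6*I*pi/7)) + 1*(exp(2*I*pi/7))*conj(exp(2*I*pi/7)) + 1*(exp(-4*I*pi/7))*conj(exp(-4*I*pi/7)) + 1*(exp(4*I*pi/7))*conj(exp(4*I*pi/7)) + 1*(exp(-2*I*pi/7))*conj(exp(-2*I*pi/7)) + 1*(exp(6*I*pi/7))*conj(exp(6*I*pi/7))]
      = (1/7)[(1) + (1) + (1) + (1) + (1) + (1) + (1)] = 7/7 = 1
  <chi_0*chi_4, chi_5> = (1/7)[1*(1)*conj(1) + 1*(exp(-6*I*pi/7))*conj(exp(-4*I*pi/7)) + 1*(exp(2*I*pi/7))*conj(exp(6*I*pi/7)) + 1*(exp(-4*I*pi/7))*conj(exp(2*I*pi/7)) + 1*(exp(4*I*pi/7))*conj(exp(-2*I*pi/7)) + 1*(exp(-2*I*pi/7))*conj(exp(-6*I*pi/7)) + 1*(exp(6*I*pi/7))*conj(exp(4*I*pi/7))]
      = (1/7)[(1) + (exp(-2*I*pi/7)) + (exp(-4*I*pi/7)) + (exp(-6*I*pi/7)) + (exp(6*I*pi/7)) + (exp(4*I*pi/7)) + (exp(2*I*pi/7))] = 0/7 = 0
  <chi_0*chi_4, chi_6> = (1/7)[1*(1)*conj(1) + 1*(exp(-6*I*pi/7))*conj(exp(-2*I*pi/7)) + 1*(exp(2*I*pi/7))*conj(exp(-4*I*pi/7)) + 1*(exp(-4*I*pi/7))*conj(exp(-6*I*pi/7)) + 1*(exp(4*I*pi/7))*conj(exp(6*I*pi/7)) + 1*(exp(-2*I*pi/7))*conj(exp(4*I*pi/7)) + 1*(exp(6*I*pi/7))*conj(exp(2*I*pi/7))]
      = (1/7)[(1) + (exp(-4*I*pi/7)) + (exp(6*I*pi/7)) + (exp(2*I*pi/7)) + (exp(-2*I*pi/7)) + (exp(-6*I*pi/7)) + (exp(4*I*pi/7))] = 0/7 = 0
(Exp terms are combined using exp(i*s)*conj(exp(i*t)) = exp(i*(s-t)), and sums of them are collapsed using the identity that for every m > 1 the m distinct m-th roots of unity sum to 0, e.g. 1 + exp(2*I*pi/3) + exp(-2*I*pi/3) = 0.)
Hence the multiplicities are chi_4: 1. Dimension check: dim(chi_0)*dim(chi_4) = 1*1 = 1 and sum (mult * dim) = 1*1 = 1.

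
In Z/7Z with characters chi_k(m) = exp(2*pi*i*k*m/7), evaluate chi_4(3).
chi_4(3) = zeta_7^12 = exp(-4*I*pi/7)

Derivation: chi_4(3) = zeta_7^(4*3) = zeta_7^12. Since zeta_7^7 = 1, this equals zeta_7^5 = exp(2*pi*i*5/7) = exp(-4*I*pi/7).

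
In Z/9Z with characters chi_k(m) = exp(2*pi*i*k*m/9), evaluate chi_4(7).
chi_4(7) = zeta_9^28 = exp(2*I*pi/9)

Proof sketch: chi_4(7) = zeta_9^(4*7) = zeta_9^28. Since zeta_9^9 = 1, this equals zeta_9^1 = exp(2*pi*i*1/9) = exp(2*I*pi/9).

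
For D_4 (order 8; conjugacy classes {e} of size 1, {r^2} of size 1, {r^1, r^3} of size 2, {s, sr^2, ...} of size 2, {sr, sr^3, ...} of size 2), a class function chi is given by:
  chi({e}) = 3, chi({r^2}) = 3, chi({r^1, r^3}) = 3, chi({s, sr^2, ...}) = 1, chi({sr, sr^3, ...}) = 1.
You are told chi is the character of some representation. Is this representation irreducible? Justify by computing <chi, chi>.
Not irreducible (reducible): <chi, chi> = 5 > 1.

Argument: <chi, chi> = (1/|G|) sum_C |C| * |chi(C)|^2 = (1/8)[1*|3|^2 + 1*|3|^2 + 2*|3|^2 + 2*|1|^2 + 2*|1|^2]
  = (1/8)[(9) + (9) + (18) + (2) + (2)] = 40/8 = 5.
A character is irreducible iff <chi, chi> = 1, so this representation is reducible.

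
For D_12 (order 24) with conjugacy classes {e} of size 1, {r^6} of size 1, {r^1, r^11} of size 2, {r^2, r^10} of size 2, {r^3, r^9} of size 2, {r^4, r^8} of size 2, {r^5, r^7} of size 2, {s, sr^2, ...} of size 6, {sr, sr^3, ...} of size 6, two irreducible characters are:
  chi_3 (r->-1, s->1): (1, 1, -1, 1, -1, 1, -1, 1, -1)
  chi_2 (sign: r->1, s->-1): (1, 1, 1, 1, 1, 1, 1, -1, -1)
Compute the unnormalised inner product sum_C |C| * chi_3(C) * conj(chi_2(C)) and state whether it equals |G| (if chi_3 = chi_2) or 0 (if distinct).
Sum = 0; so <chi_3, chi_2> = 0 (distinct irreducibles are orthogonal).

Details: Compute term by term over conjugacy classes (|C| * chi_3(C) * conj(chi_2(C))):
  1*(1)*conj(1) + 1*(1)*conj(1) + 2*(-1)*conj(1) + 2*(1)*conj(1) + 2*(-1)*conj(1) + 2*(1)*conj(1) + 2*(-1)*conj(1) + 6*(1)*conj(-1) + 6*(-1)*conj(-1)
  = (1) + (1) + (-2) + (2) + (-2) + (2) + (-2) + (-6) + (6)
  = 0.
Dividing by |G| = 24 gives 0/24 = 0, matching the row-orthogonality relation <chi_3, chi_2> = [chi_3 = chi_2].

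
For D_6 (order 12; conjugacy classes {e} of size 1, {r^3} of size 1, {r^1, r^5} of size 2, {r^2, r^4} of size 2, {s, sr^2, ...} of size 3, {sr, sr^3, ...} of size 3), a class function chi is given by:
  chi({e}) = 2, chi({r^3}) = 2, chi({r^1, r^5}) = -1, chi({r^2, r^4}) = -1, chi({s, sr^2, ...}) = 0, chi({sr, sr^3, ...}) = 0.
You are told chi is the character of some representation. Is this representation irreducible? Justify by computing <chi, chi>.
Irreducible: <chi, chi> = 1.

Explanation: <chi, chi> = (1/|G|) sum_C |C| * |chi(C)|^2 = (1/12)[1*|2|^2 + 1*|2|^2 + 2*|-1|^2 + 2*|-1|^2 + 3*|0|^2 + 3*|0|^2]
  = (1/12)[(4) + (4) + (2) + (2) + (0) + (0)] = 12/12 = 1.
A character is irreducible iff <chi, chi> = 1, so this representation is irreducible.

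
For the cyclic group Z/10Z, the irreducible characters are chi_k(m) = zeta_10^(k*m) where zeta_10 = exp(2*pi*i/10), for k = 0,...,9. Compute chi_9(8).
chi_9(8) = zeta_10^72 = exp(2*I*pi/5)

Working: chi_9(8) = zeta_10^(9*8) = zeta_10^72. Since zeta_10^10 = 1, this equals zeta_10^2 = exp(2*pi*i*2/10) = exp(2*I*pi/5).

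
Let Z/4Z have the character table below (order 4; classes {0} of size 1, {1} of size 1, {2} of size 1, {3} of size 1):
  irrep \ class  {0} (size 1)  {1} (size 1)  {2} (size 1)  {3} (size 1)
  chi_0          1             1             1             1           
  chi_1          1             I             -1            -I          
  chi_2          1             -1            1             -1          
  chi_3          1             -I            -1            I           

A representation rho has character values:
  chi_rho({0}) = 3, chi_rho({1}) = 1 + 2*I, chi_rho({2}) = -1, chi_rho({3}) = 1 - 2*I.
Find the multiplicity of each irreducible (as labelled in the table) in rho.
Multiplicities: chi_0: 1, chi_1: 2, chi_2: 0, chi_3: 0.

Details: Use <chi_rho, chi> = (1/|G|) sum_C |C| * chi_rho(C) * conj(chi(C)) with |G| = 4 for each irreducible chi in the table:
  <chi_rho, chi_0> = (1/4)[1*(3)*conj(1) + 1*(1 + 2*I)*conj(1) + 1*(-1)*conj(1) + 1*(1 - 2*I)*conj(1)]
      = (1/4)[(3) + (1 + 2*I) + (-1) + (1 - 2*I)] = 4/4 = 1
  <chi_rho, chi_1> = (1/4)[1*(3)*conj(1) + 1*(1 + 2*I)*conj(I) + 1*(-1)*conj(-1) + 1*(1 - 2*I)*conj(-I)]
      = (1/4)[(3) + (2 - I) + (1) + (2 + I)] = 8/4 = 2
  <chi_rho, chi_2> = (1/4)[1*(3)*conj(1) + 1*(1 + 2*I)*conj(-1) + 1*(-1)*conj(1) + 1*(1 - 2*I)*conj(-1)]
      = (1/4)[(3) + (-1 - 2*I) + (-1) + (-1 + 2*I)] = 0/4 = 0
  <chi_rho, chi_3> = (1/4)[1*(3)*conj(1) + 1*(1 + 2*I)*conj(-I) + 1*(-1)*conj(-1) + 1*(1 - 2*I)*conj(I)]
      = (1/4)[(3) + (-2 + I) + (1) + (-2 - I)] = 0/4 = 0
(Exp terms are combined using exp(i*s)*conj(exp(i*t)) = exp(i*(s-t)), and sums of them are collapsed using the identity that for every m > 1 the m distinct m-th roots of unity sum to 0, e.g. 1 + exp(2*I*pi/3) + exp(-2*I*pi/3) = 0.)
Dimension check: dim(rho) = sum (mult * dim) = 1*1 + 2*1 + 0*1 + 0*1 = 3 = chi_rho(e) = 3.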